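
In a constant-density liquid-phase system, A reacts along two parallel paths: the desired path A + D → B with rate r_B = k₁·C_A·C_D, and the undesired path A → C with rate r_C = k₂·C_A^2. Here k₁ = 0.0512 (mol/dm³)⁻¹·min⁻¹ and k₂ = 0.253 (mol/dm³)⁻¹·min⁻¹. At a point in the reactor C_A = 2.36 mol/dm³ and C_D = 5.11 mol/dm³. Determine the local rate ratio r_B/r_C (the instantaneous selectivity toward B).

0.438

S_{B/C} = r_B/r_C = (k₁·C_A·C_D)/(k₂·C_A^2) = (k₁/k₂)·C_A⁻¹·C_D.
= (0.0512×2.360×5.110) / (0.253×2.360^2) = 0.6175/1.409 = 0.438.
The undesired path is higher order in A, so low C_A (CSTR or dilute feed) favours B.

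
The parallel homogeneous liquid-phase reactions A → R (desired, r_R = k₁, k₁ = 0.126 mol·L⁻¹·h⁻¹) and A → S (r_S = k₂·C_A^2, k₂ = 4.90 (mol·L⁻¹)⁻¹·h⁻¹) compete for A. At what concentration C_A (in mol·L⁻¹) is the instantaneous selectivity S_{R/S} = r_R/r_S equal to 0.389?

S_{R/S} = (k₁/k₂)·C_A^-2 ⇒ C_A = (S·k₂/k₁)^(-0.5).
= (0.389×4.90/0.126)^(-0.5) = (15.13)^(-0.5) = 0.257 mol·L⁻¹.

0.257 mol·L⁻¹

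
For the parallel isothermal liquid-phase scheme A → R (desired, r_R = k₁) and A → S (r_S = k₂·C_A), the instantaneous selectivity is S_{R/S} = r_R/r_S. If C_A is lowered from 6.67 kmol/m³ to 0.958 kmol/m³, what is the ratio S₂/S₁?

6.96

S_{R/S} = (k₁/k₂)·C_A⁻¹, so S₂/S₁ = (C_{A,2}/C_{A,1})⁻¹.
= 6.67/0.958 = 6.96.
Selectivity toward R rises as C_A falls — low-concentration operation is favoured.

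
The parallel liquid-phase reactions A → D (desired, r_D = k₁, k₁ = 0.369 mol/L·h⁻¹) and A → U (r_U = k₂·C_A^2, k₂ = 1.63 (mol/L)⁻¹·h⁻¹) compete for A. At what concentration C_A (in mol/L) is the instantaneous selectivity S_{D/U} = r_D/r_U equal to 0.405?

S_{D/U} = (k₁/k₂)·C_A^-2 ⇒ C_A = (S·k₂/k₁)^(-0.5).
= (0.405×1.63/0.369)^(-0.5) = (1.789)^(-0.5) = 0.748 mol/L.

0.748 mol/L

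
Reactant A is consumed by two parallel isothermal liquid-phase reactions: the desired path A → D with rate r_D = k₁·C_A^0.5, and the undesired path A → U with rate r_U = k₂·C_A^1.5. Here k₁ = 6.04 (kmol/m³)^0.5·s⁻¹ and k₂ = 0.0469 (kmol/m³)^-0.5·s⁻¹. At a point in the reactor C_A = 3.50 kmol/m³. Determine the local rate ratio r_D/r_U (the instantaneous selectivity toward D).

S_{D/U} = r_D/r_U = (k₁·C_A^0.5)/(k₂·C_A^1.5) = (k₁/k₂)·C_A⁻¹.
= (6.04×3.500^0.5) / (0.0469×3.500^1.5) = 11.30/0.3071 = 36.8.
The undesired path is higher order in A, so low C_A (CSTR or dilute feed) favours D.

36.8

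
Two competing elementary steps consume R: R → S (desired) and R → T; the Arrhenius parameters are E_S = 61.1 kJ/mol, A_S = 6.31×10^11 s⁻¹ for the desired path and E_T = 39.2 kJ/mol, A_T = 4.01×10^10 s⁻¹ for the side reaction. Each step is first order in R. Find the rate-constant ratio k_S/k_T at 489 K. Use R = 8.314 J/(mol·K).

0.0720

With equal orders, S_{S/T} = k_S/k_T = (A_S/A_T)·exp[(E_T−E_S)/(RT)].
(E_T−E_S)/(RT) = (39.2−61.1)×10³/(8.314×489) = -21900/4066 = -5.387.
k_S/k_T = (6.31×10^11/4.01×10^10)·exp(-5.387) = 15.74 × 0.004577 = 0.0720.
Since E_S > E_T, raising the temperature improves selectivity toward S.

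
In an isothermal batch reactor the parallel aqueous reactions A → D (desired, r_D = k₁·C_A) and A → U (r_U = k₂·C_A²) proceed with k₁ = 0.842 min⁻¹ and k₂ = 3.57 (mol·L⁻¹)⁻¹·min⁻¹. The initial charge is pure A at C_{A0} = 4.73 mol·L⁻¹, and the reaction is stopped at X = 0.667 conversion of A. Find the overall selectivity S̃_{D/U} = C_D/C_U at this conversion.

C_A = C_{A0}(1−X) = 1.575 mol·L⁻¹.
Along a PFR/batch, dC_D/dC_A = −r_D/(r_D+r_U) = −k₁/(k₁+k₂·C_A).
Integrating from C_{A0} to C_A: C_D = (0.842/3.57)·ln[(0.842+3.57·4.73)/(0.842+3.57·1.58)] = 0.2359·ln(17.73/6.465) = 0.2379 mol·L⁻¹.
C_U = (C_{A0}−C_A)−C_D = 2.917 mol·L⁻¹; S̃_{D/U} = 0.2379/2.917 = 0.0816.

0.0816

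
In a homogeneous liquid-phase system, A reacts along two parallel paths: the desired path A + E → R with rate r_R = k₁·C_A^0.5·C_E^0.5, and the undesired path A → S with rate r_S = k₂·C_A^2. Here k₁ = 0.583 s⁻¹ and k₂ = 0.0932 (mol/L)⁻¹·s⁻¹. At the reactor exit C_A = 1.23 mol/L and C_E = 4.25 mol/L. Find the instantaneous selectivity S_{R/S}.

9.45

S_{R/S} = r_R/r_S = (k₁·C_A^0.5·C_E^0.5)/(k₂·C_A^2) = (k₁/k₂)·C_A^-1.5·C_E^0.5.
= (0.583×1.230^0.5×4.250^0.5) / (0.0932×1.230^2) = 1.333/0.1410 = 9.45.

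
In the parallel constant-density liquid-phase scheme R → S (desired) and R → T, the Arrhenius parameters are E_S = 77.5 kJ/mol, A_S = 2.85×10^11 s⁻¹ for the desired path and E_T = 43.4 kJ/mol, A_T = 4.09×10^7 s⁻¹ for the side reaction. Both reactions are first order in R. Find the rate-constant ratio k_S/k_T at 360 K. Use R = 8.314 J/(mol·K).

0.0786

With equal orders, S_{S/T} = k_S/k_T = (A_S/A_T)·exp[(E_T−E_S)/(RT)].
(E_T−E_S)/(RT) = (43.4−77.5)×10³/(8.314×360) = -34100/2993 = -11.39.
k_S/k_T = (2.85×10^11/4.09×10^7)·exp(-11.39) = 6968 × 1.127×10^-5 = 0.0786.
Since E_S > E_T, raising the temperature improves selectivity toward S.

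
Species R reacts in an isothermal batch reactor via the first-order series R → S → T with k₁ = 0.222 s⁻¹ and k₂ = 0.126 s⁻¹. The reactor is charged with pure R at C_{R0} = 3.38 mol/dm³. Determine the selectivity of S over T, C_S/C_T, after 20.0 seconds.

0.191

For first-order series with pure R initially, C_S(t) = k₁C_{R0}/(k₂−k₁)·(e^(−k₁t) − e^(−k₂t)).
e^(−k₁t) = e^(−0.222×20.0) = e^(−4.440) = 0.01180; e^(−k₂t) = e^(−2.520) = 0.08046.
C_S = 0.222×3.38/(0.126−0.222) × (0.01180−0.08046) = (-7.816)×(-0.06866) = 0.5367 mol/dm³.
C_R = C_{R0}e^(−k₁t) = 0.03987 mol/dm³, so C_T = C_{R0}−C_R−C_S = 2.803 mol/dm³; C_S/C_T = 0.191.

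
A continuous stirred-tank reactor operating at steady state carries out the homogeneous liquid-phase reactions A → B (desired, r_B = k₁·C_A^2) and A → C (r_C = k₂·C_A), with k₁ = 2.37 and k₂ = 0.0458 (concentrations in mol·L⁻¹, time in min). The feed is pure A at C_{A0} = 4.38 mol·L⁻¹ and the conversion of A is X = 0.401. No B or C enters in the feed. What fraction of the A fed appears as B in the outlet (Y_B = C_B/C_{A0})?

Exit C_A = C_{A0}(1−X) = 4.38×0.599 = 2.624 mol·L⁻¹.
In a CSTR the entire volume is at exit conditions, so r_B = 2.37×2.624^2 = 16.31 and r_C = 0.0458×2.624 = 0.1202.
Fraction of consumed A going to B: r_B/(r_B+r_C) = 0.9927.
C_B = 0.9927·C_{A0}·X = 0.9927×4.38×0.401 = 1.74 mol·L⁻¹; Y_B = C_B/C_{A0} = 0.398.

0.398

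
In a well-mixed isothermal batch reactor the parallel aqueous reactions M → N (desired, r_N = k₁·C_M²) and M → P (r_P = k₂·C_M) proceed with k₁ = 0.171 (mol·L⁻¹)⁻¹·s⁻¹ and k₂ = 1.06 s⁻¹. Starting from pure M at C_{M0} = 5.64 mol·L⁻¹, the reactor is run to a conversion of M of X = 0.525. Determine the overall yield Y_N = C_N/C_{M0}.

0.209

C_M = C_{M0}(1−X) = 2.679 mol·L⁻¹.
Along a PFR/batch, dC_P/dC_M = −r_P/(r_N+r_P) = −k₂/(k₂+k₁·C_M).
Integrating from C_{M0} to C_M: C_P = (1.06/0.171)·ln[(1.06+0.171·5.64)/(1.06+0.171·2.68)] = 6.199·ln(2.024/1.518) = 1.784 mol·L⁻¹.
Then C_N = (C_{M0}−C_M) − C_P = 2.961 − 1.784 = 1.177 mol·L⁻¹.
Y_N = C_N/C_{M0} = 1.177/5.64 = 0.209.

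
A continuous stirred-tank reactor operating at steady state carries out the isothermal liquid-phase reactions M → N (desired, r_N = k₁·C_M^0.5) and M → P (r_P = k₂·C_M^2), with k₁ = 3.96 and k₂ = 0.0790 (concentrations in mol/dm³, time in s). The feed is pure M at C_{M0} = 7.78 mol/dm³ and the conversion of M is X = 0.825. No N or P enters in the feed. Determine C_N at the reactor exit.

Exit C_M = C_{M0}(1−X) = 7.78×0.175 = 1.362 mol/dm³.
Rates in a CSTR are evaluated at the outlet concentration: r_N = 3.96×1.362^0.5 = 4.621, r_P = 0.0790×1.362^2 = 0.1464.
Fraction of consumed M going to N: r_N/(r_N+r_P) = 0.9693.
C_N = 0.9693·C_{M0}·X = 0.9693×7.78×0.825 = 6.22 mol/dm³.

6.22 mol/dm³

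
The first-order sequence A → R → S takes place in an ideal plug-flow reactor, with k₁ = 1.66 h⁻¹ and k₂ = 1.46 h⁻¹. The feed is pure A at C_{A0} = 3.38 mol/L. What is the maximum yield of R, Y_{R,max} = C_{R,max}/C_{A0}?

0.392

At the optimum, C_{R,max}/C_{A0} = (k₁/k₂)^[k₂/(k₂−k₁)].
= (1.66/1.46)^(1.46/(1.46−1.66)) = (1.137)^(-7.300) = 0.3917.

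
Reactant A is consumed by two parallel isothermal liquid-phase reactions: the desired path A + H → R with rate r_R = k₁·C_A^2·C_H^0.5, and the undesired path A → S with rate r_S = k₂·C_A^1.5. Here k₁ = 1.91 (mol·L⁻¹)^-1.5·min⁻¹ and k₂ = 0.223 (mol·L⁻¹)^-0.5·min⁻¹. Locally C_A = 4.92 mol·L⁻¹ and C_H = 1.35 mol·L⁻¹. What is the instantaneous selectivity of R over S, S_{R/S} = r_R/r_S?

22.1

S_{R/S} = r_R/r_S = (k₁·C_A^2·C_H^0.5)/(k₂·C_A^1.5) = (k₁/k₂)·C_A^0.5·C_H^0.5.
= (1.91×4.920^2×1.350^0.5) / (0.223×4.920^1.5) = 53.72/2.434 = 22.1.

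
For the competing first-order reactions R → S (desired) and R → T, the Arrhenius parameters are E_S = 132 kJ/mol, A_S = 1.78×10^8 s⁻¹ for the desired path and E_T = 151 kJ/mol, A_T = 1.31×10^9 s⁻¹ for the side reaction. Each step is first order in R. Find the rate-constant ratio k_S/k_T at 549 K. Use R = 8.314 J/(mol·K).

k_S/k_T = (A_S/A_T)·exp[−(E_S−E_T)/(RT)] = (A_S/A_T)·exp[(E_T−E_S)/(RT)].
(E_T−E_S)/(RT) = (151−132)×10³/(8.314×549) = 19000/4564 = 4.163.
k_S/k_T = (1.78×10^8/1.31×10^9)·exp(4.163) = 0.1359 × 64.24 = 8.73.

8.73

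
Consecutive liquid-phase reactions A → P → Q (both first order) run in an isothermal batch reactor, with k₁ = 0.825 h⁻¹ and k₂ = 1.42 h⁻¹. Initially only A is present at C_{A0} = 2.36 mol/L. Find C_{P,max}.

Evaluating C_P at t_opt = ln(k₂/k₁)/(k₂−k₁) gives C_{P,max}/C_{A0} = (k₁/k₂)^[k₂/(k₂−k₁)].
= (0.825/1.42)^(1.42/(1.42−0.825)) = (0.5810)^(2.387) = 0.2736.
C_{P,max} = 0.2736×2.36 = 0.646 mol/L.

0.646 mol/L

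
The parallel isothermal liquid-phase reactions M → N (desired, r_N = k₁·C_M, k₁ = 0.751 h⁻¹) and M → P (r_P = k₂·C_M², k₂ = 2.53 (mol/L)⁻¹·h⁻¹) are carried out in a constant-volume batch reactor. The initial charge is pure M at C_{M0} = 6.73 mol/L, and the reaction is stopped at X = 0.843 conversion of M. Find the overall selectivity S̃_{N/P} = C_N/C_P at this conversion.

0.0943

C_M = C_{M0}(1−X) = 1.057 mol/L.
Along a PFR/batch, dC_N/dC_M = −r_N/(r_N+r_P) = −k₁/(k₁+k₂·C_M).
Integrating from C_{M0} to C_M: C_N = (0.751/2.53)·ln[(0.751+2.53·6.73)/(0.751+2.53·1.06)] = 0.2968·ln(17.78/3.424) = 0.4889 mol/L.
C_P = (C_{M0}−C_M)−C_N = 5.184 mol/L; S̃_{N/P} = 0.4889/5.184 = 0.0943.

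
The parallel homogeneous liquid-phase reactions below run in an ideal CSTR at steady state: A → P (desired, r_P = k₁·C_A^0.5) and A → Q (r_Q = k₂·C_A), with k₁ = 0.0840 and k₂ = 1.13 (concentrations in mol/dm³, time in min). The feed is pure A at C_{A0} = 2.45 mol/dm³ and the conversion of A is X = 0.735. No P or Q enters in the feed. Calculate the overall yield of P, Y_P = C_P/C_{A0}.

0.0621

Exit C_A = C_{A0}(1−X) = 2.45×0.265 = 0.6493 mol/dm³.
In a CSTR the entire volume is at exit conditions, so r_P = 0.0840×0.6493^0.5 = 0.06768 and r_Q = 1.13×0.6493 = 0.7337.
Fraction of consumed A going to P: r_P/(r_P+r_Q) = 0.08446.
C_P = 0.08446·C_{A0}·X = 0.08446×2.45×0.735 = 0.152 mol/dm³; Y_P = C_P/C_{A0} = 0.0621.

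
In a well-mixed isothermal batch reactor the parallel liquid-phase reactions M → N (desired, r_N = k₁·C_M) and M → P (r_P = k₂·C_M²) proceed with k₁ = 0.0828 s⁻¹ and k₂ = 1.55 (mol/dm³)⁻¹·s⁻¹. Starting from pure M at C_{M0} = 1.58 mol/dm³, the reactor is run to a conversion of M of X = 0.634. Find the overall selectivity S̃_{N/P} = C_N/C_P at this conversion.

0.0534

C_M = C_{M0}(1−X) = 0.5783 mol/dm³.
Along a PFR/batch, dC_N/dC_M = −r_N/(r_N+r_P) = −k₁/(k₁+k₂·C_M).
Integrating from C_{M0} to C_M: C_N = (0.0828/1.55)·ln[(0.0828+1.55·1.58)/(0.0828+1.55·0.578)] = 0.05342·ln(2.532/0.9791) = 0.05075 mol/dm³.
C_P = (C_{M0}−C_M)−C_N = 0.9510 mol/dm³; S̃_{N/P} = 0.05075/0.9510 = 0.0534.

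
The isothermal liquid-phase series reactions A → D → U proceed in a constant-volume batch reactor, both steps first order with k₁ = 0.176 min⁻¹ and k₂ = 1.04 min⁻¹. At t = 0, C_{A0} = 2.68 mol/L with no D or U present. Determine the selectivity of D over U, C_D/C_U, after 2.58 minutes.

0.463

Solving the coupled first-order balances gives C_D(t) = [k₁/(k₂−k₁)]·C_{A0}·(e^(−k₁t) − e^(−k₂t)).
e^(−k₁t) = e^(−0.176×2.58) = e^(−0.4541) = 0.6350; e^(−k₂t) = e^(−2.683) = 0.06834.
C_D = 0.176×2.68/(1.04−0.176) × (0.6350−0.06834) = 0.5459×0.5667 = 0.3094 mol/L.
C_A = C_{A0}e^(−k₁t) = 1.702 mol/L, so C_U = C_{A0}−C_A−C_D = 0.6687 mol/L; C_D/C_U = 0.463.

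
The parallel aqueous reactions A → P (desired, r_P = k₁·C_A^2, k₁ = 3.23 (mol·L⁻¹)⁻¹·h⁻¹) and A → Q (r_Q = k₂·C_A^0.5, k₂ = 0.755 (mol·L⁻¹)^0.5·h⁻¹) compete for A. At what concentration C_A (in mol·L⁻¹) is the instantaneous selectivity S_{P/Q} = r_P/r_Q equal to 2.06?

0.614 mol·L⁻¹

S_{P/Q} = (k₁/k₂)·C_A^1.5 ⇒ C_A = (S·k₂/k₁)^(1/1.5).
= (2.06×0.755/3.23)^(0.6667) = (0.4815)^(0.6667) = 0.614 mol·L⁻¹.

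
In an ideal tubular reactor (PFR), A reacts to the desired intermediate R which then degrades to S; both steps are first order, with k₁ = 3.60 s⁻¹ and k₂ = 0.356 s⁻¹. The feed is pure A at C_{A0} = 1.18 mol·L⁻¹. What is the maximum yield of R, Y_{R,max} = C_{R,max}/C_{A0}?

0.776

For a first-order series the maximum intermediate yield is C_{R,max}/C_{A0} = (k₁/k₂)^[k₂/(k₂−k₁)].
= (3.60/0.356)^(0.356/(0.356−3.60)) = (10.11)^(-0.1097) = 0.7758.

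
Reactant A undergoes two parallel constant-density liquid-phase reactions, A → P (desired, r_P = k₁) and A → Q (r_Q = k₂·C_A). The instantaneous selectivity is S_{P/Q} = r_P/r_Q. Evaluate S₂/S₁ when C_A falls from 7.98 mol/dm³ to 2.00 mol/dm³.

S_{P/Q} = (k₁/k₂)·C_A⁻¹, so S₂/S₁ = (C_{A,2}/C_{A,1})⁻¹.
= 7.98/2.00 = 3.99.
Selectivity toward P rises as C_A falls — low-concentration operation is favoured.

3.99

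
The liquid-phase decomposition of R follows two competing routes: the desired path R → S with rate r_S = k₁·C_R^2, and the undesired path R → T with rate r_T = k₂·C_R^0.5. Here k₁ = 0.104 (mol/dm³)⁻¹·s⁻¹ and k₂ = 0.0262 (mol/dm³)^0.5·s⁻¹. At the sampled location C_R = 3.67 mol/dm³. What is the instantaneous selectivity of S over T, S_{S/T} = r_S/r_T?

S_{S/T} = r_S/r_T = (k₁·C_R^2)/(k₂·C_R^0.5) = (k₁/k₂)·C_R^1.5.
= (0.104×3.670^2) / (0.0262×3.670^0.5) = 1.401/0.05019 = 27.9.

27.9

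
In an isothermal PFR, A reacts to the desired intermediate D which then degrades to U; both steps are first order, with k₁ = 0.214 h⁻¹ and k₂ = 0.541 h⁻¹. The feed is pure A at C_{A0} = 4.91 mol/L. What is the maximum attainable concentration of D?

1.06 mol/L

At the optimum, C_{D,max}/C_{A0} = (k₁/k₂)^[k₂/(k₂−k₁)].
= (0.214/0.541)^(0.541/(0.541−0.214)) = (0.3956)^(1.654) = 0.2156.
C_{D,max} = 0.2156×4.91 = 1.06 mol/L.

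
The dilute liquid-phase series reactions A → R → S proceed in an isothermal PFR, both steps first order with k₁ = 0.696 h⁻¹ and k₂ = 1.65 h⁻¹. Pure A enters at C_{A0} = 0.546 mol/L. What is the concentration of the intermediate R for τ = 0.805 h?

0.122 mol/L

The intermediate concentration in a first-order A→B→C sequence is C_R = k₁C_{A0}(e^(−k₁τ) − e^(−k₂τ))/(k₂−k₁).
e^(−k₁τ) = e^(−0.696×0.805) = e^(−0.5603) = 0.5710; e^(−k₂τ) = e^(−1.328) = 0.2649.
C_R = 0.696×0.546/(1.65−0.696) × (0.5710−0.2649) = 0.3983×0.3061 = 0.1219 mol/L.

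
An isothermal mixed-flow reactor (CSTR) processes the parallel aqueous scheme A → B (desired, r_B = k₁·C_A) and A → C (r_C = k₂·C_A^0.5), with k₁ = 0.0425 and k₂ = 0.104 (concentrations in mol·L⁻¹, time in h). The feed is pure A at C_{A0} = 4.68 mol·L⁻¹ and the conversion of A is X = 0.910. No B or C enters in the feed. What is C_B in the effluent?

0.893 mol·L⁻¹

Exit C_A = C_{A0}(1−X) = 4.68×0.0900 = 0.4212 mol·L⁻¹.
A CSTR operates uniformly at the exit composition, giving r_B = 0.01790 and r_C = 0.06750 (each k·C_A^n at C_A = 0.4212).
Fraction of consumed A going to B: r_B/(r_B+r_C) = 0.2096.
C_B = 0.2096·C_{A0}·X = 0.2096×4.68×0.910 = 0.893 mol·L⁻¹.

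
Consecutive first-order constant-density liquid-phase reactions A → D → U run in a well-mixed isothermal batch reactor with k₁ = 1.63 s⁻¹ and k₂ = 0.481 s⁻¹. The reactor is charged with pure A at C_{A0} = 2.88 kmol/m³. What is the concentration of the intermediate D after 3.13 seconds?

0.882 kmol/m³

The intermediate concentration in a first-order A→B→C sequence is C_D = k₁C_{A0}(e^(−k₁t) − e^(−k₂t))/(k₂−k₁).
e^(−k₁t) = e^(−1.63×3.13) = e^(−5.102) = 0.006085; e^(−k₂t) = e^(−1.506) = 0.2219.
C_D = 1.63×2.88/(0.481−1.63) × (0.006085−0.2219) = (-4.086)×(-0.2158) = 0.8817 kmol/m³.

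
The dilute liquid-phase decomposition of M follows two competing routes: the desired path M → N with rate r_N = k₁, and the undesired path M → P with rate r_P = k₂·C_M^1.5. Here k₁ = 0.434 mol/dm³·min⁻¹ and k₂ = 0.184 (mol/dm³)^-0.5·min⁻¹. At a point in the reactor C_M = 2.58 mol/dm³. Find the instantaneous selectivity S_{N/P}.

0.569

S_{N/P} = r_N/r_P = (k₁)/(k₂·C_M^1.5) = (k₁/k₂)·C_M^-1.5.
= (0.434) / (0.184×2.580^1.5) = 0.4340/0.7625 = 0.569.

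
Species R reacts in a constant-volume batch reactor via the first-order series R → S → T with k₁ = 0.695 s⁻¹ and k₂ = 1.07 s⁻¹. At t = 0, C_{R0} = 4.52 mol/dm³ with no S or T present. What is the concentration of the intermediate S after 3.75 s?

Solving the coupled first-order balances gives C_S(t) = [k₁/(k₂−k₁)]·C_{R0}·(e^(−k₁t) − e^(−k₂t)).
e^(−k₁t) = e^(−0.695×3.75) = e^(−2.606) = 0.07381; e^(−k₂t) = e^(−4.013) = 0.01809.
C_S = 0.695×4.52/(1.07−0.695) × (0.07381−0.01809) = 8.377×0.05572 = 0.4668 mol/dm³.

0.467 mol/dm³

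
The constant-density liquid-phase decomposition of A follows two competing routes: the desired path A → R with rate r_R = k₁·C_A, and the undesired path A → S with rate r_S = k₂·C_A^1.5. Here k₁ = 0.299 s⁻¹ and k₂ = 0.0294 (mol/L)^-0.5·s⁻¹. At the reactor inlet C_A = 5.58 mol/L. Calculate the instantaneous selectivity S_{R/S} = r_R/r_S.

4.31

S_{R/S} = r_R/r_S = (k₁·C_A)/(k₂·C_A^1.5) = (k₁/k₂)·C_A^-0.5.
= (0.299×5.580) / (0.0294×5.580^1.5) = 1.668/0.3875 = 4.31.
The undesired path is higher order in A, so low C_A (CSTR or dilute feed) favours R.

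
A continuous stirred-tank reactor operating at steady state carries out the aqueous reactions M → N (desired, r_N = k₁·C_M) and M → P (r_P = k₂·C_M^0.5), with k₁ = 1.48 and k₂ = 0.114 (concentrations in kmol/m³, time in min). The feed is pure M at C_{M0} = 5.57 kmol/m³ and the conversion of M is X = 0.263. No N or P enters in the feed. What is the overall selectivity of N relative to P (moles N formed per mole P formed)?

Exit C_M = C_{M0}(1−X) = 5.57×0.737 = 4.105 kmol/m³.
A CSTR operates uniformly at the exit composition, giving r_N = 6.076 and r_P = 0.2310 (each k·C_M^n at C_M = 4.105).
Overall selectivity = C_N/C_P = r_Nτ/(r_Pτ) = r_N/r_P = 26.3.

26.3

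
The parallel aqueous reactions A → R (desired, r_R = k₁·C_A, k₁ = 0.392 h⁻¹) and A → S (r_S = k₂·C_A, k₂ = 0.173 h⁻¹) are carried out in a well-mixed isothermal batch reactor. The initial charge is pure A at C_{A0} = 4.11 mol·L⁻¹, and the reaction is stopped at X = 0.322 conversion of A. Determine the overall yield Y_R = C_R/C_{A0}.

0.223

C_A = C_{A0}(1−X) = 2.787 mol·L⁻¹.
Both paths are first order in A, so the instantaneous fraction to R is constant: dC_R/d(−C_A) = k₁/(k₁+k₂) = 0.6938.
C_R = 0.6938·(C_{A0}−C_A) = 0.6938×1.323 = 0.918 mol·L⁻¹.
Y_R = C_R/C_{A0} = 0.9182/4.11 = 0.223.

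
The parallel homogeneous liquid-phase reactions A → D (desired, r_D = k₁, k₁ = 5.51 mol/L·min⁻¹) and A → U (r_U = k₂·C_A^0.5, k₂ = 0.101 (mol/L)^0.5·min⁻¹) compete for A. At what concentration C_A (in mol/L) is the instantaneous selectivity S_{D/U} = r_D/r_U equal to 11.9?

21.0 mol/L

S_{D/U} = (k₁/k₂)·C_A^-0.5 ⇒ C_A = (S·k₂/k₁)^(-2).
= (11.9×0.101/5.51)^(-2) = (0.2181)^(-2) = 21.0 mol/L.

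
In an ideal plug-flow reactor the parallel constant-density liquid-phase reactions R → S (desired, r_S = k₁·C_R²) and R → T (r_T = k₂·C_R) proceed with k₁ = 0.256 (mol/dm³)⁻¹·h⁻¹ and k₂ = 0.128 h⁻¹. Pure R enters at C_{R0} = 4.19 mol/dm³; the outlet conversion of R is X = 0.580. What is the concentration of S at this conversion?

C_R = C_{R0}(1−X) = 1.760 mol/dm³.
Along a PFR/batch, dC_T/dC_R = −r_T/(r_S+r_T) = −k₂/(k₂+k₁·C_R).
Integrating from C_{R0} to C_R: C_T = (0.128/0.256)·ln[(0.128+0.256·4.19)/(0.128+0.256·1.76)] = 0.5000·ln(1.201/0.5785) = 0.3651 mol/dm³.
Then C_S = (C_{R0}−C_R) − C_T = 2.430 − 0.3651 = 2.065 mol/dm³.

2.07 mol/dm³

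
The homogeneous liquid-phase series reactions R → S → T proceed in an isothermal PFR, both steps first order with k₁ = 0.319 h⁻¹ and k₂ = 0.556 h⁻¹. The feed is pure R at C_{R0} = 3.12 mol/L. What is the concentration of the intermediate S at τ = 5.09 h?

Solving the coupled first-order balances gives C_S(τ) = [k₁/(k₂−k₁)]·C_{R0}·(e^(−k₁τ) − e^(−k₂τ)).
e^(−k₁τ) = e^(−0.319×5.09) = e^(−1.624) = 0.1972; e^(−k₂τ) = e^(−2.830) = 0.05901.
C_S = 0.319×3.12/(0.556−0.319) × (0.1972−0.05901) = 4.199×0.1382 = 0.5802 mol/L.

0.580 mol/L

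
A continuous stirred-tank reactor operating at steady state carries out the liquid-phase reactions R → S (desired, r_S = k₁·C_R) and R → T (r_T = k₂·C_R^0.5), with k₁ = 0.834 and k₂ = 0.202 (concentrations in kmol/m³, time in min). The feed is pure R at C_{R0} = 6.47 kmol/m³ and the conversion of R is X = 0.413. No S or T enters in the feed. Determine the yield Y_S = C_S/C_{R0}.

Exit C_R = C_{R0}(1−X) = 6.47×0.587 = 3.798 kmol/m³.
A CSTR operates uniformly at the exit composition, giving r_S = 3.167 and r_T = 0.3937 (each k·C_R^n at C_R = 3.798).
Fraction of consumed R going to S: r_S/(r_S+r_T) = 0.8895.
C_S = 0.8895·C_{R0}·X = 0.8895×6.47×0.413 = 2.38 kmol/m³; Y_S = C_S/C_{R0} = 0.367.

0.367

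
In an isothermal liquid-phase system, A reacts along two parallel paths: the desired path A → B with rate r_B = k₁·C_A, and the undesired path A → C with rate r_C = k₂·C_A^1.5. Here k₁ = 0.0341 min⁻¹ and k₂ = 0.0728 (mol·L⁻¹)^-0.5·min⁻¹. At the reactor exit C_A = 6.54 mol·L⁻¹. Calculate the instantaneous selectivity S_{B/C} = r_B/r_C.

0.183

S_{B/C} = r_B/r_C = (k₁·C_A)/(k₂·C_A^1.5) = (k₁/k₂)·C_A^-0.5.
= (0.0341×6.540) / (0.0728×6.540^1.5) = 0.2230/1.218 = 0.183.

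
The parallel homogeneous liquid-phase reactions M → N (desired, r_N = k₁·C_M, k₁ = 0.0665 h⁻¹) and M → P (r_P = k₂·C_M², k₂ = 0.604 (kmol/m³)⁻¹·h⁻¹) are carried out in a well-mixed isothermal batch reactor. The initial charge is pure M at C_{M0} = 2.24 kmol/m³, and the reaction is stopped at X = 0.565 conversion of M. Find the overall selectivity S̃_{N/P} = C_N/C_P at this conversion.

0.0721

C_M = C_{M0}(1−X) = 0.9744 kmol/m³.
Along a PFR/batch, dC_N/dC_M = −r_N/(r_N+r_P) = −k₁/(k₁+k₂·C_M).
Integrating from C_{M0} to C_M: C_N = (0.0665/0.604)·ln[(0.0665+0.604·2.24)/(0.0665+0.604·0.974)] = 0.1101·ln(1.419/0.6550) = 0.08514 kmol/m³.
C_P = (C_{M0}−C_M)−C_N = 1.180 kmol/m³; S̃_{N/P} = 0.08514/1.180 = 0.0721.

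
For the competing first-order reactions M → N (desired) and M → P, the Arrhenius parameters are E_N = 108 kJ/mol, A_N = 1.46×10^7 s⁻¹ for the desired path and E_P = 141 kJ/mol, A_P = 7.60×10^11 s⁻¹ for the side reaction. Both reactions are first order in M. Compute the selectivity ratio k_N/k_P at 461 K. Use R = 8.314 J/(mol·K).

Since both paths have the same order in M, the concentration cancels and S_{N/P} = k_N/k_P = (A_N/A_P)·exp[(E_P−E_N)/(RT)].
(E_P−E_N)/(RT) = (141−108)×10³/(8.314×461) = 33000/3833 = 8.610.
k_N/k_P = (1.46×10^7/7.60×10^11)·exp(8.610) = 1.921×10^-5 × 5486 = 0.105.

0.105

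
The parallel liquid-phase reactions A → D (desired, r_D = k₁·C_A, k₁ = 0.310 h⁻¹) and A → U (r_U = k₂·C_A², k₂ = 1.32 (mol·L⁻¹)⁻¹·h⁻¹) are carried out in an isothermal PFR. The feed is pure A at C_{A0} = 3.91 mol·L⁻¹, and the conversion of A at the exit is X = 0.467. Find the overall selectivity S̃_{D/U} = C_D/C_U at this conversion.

0.0807

C_A = C_{A0}(1−X) = 2.084 mol·L⁻¹.
Along a PFR/batch, dC_D/dC_A = −r_D/(r_D+r_U) = −k₁/(k₁+k₂·C_A).
Integrating from C_{A0} to C_A: C_D = (0.310/1.32)·ln[(0.310+1.32·3.91)/(0.310+1.32·2.08)] = 0.2348·ln(5.471/3.061) = 0.1364 mol·L⁻¹.
C_U = (C_{A0}−C_A)−C_D = 1.690 mol·L⁻¹; S̃_{D/U} = 0.1364/1.690 = 0.0807.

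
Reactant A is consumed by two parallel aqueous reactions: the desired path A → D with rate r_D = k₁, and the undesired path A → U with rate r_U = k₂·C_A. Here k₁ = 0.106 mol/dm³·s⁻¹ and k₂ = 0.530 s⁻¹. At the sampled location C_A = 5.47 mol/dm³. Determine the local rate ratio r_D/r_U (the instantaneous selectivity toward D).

0.0366

S_{D/U} = r_D/r_U = (k₁)/(k₂·C_A) = (k₁/k₂)·C_A⁻¹.
= (0.106) / (0.530×5.470) = 0.1060/2.899 = 0.0366.
The undesired path is higher order in A, so low C_A (CSTR or dilute feed) favours D.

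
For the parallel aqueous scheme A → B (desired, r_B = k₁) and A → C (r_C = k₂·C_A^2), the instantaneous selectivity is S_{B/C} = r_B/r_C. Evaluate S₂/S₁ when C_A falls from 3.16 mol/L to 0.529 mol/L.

35.7

S_{B/C} = (k₁/k₂)·C_A^-2, so S₂/S₁ = (C_{A,2}/C_{A,1})^-2.
= (0.529/3.16)^(-2) = (0.1674)^(-2) = 35.7.
Selectivity toward B rises as C_A falls — low-concentration operation is favoured.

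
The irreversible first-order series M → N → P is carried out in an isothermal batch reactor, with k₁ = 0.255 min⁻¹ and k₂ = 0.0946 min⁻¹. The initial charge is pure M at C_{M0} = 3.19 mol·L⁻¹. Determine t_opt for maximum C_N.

6.18 min

The intermediate peaks when r₁ = r₂, i.e. k₁e^(−k₁t) = k₂e^(−k₂t), giving t_opt = ln(k₂/k₁)/(k₂−k₁).
= ln(0.0946/0.255)/(0.0946−0.255) = ln(0.3710)/-0.1604 = -0.9916/-0.1604 = 6.18 min.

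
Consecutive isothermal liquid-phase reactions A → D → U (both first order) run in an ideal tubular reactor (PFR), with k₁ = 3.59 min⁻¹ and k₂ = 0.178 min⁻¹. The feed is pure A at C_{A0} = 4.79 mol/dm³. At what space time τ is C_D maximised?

0.880 min

For first-order series the maximum of C_D occurs at τ_opt = ln(k₂/k₁)/(k₂−k₁).
= ln(0.178/3.59)/(0.178−3.59) = ln(0.04958)/-3.412 = -3.004/-3.412 = 0.880 min.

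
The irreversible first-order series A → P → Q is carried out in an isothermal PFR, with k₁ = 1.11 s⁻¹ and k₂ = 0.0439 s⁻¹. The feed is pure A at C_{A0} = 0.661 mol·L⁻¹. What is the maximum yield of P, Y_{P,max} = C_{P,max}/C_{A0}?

0.875

At the optimum, C_{P,max}/C_{A0} = (k₁/k₂)^[k₂/(k₂−k₁)].
= (1.11/0.0439)^(0.0439/(0.0439−1.11)) = (25.28)^(-0.04118) = 0.8755.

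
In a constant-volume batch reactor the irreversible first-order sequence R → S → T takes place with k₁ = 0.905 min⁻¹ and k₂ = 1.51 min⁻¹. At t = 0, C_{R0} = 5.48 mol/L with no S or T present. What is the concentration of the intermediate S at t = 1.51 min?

Solving the coupled first-order balances gives C_S(t) = [k₁/(k₂−k₁)]·C_{R0}·(e^(−k₁t) − e^(−k₂t)).
e^(−k₁t) = e^(−0.905×1.51) = e^(−1.367) = 0.2550; e^(−k₂t) = e^(−2.280) = 0.1023.
C_S = 0.905×5.48/(1.51−0.905) × (0.2550−0.1023) = 8.197×0.1527 = 1.252 mol/L.

1.25 mol/L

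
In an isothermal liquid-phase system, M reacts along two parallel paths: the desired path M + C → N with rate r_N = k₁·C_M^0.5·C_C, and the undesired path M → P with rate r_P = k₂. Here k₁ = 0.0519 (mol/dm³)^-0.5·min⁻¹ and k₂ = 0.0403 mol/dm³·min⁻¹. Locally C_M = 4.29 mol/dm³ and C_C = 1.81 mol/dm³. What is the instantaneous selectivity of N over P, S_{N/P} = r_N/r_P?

4.83

S_{N/P} = r_N/r_P = (k₁·C_M^0.5·C_C)/(k₂) = (k₁/k₂)·C_M^0.5·C_C.
= (0.0519×4.290^0.5×1.810) / (0.0403) = 0.1946/0.04030 = 4.83.
Since the desired path is higher order in M, keeping C_M high (PFR or concentrated feed) favours N.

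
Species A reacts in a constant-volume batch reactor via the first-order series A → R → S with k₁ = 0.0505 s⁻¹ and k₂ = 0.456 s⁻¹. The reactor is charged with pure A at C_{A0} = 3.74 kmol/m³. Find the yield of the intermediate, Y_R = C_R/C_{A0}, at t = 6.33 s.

0.0835

The intermediate concentration in a first-order A→B→C sequence is C_R = k₁C_{A0}(e^(−k₁t) − e^(−k₂t))/(k₂−k₁).
e^(−k₁t) = e^(−0.0505×6.33) = e^(−0.3197) = 0.7264; e^(−k₂t) = e^(−2.886) = 0.05577.
C_R = 0.0505×3.74/(0.456−0.0505) × (0.7264−0.05577) = 0.4658×0.6706 = 0.3124 kmol/m³.
Y_R = C_R/C_{A0} = 0.3124/3.74 = 0.0835.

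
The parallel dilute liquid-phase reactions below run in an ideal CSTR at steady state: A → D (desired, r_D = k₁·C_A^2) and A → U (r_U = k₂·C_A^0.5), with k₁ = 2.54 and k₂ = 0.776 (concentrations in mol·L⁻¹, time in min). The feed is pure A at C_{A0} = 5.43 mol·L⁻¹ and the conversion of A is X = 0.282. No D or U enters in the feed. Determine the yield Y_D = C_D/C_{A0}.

Exit C_A = C_{A0}(1−X) = 5.43×0.718 = 3.899 mol·L⁻¹.
A CSTR operates uniformly at the exit composition, giving r_D = 38.61 and r_U = 1.532 (each k·C_A^n at C_A = 3.899).
Fraction of consumed A going to D: r_D/(r_D+r_U) = 0.9618.
C_D = 0.9618·C_{A0}·X = 0.9618×5.43×0.282 = 1.47 mol·L⁻¹; Y_D = C_D/C_{A0} = 0.271.

0.271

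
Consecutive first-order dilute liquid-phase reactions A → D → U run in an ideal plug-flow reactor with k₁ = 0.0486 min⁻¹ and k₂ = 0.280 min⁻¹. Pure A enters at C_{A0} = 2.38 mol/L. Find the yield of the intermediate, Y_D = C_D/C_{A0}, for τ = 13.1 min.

Solving the coupled first-order balances gives C_D(τ) = [k₁/(k₂−k₁)]·C_{A0}·(e^(−k₁τ) − e^(−k₂τ)).
e^(−k₁τ) = e^(−0.0486×13.1) = e^(−0.6367) = 0.5291; e^(−k₂τ) = e^(−3.668) = 0.02553.
C_D = 0.0486×2.38/(0.280−0.0486) × (0.5291−0.02553) = 0.4999×0.5035 = 0.2517 mol/L.
Y_D = C_D/C_{A0} = 0.2517/2.38 = 0.106.

0.106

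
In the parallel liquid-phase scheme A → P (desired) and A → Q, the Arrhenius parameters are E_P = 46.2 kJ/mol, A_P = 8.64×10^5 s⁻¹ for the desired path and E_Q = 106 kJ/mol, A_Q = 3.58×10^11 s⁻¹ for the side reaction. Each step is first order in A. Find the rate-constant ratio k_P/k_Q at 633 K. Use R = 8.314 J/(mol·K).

k_P/k_Q = (A_P/A_Q)·exp[−(E_P−E_Q)/(RT)] = (A_P/A_Q)·exp[(E_Q−E_P)/(RT)].
(E_Q−E_P)/(RT) = (106−46.2)×10³/(8.314×633) = 59800/5263 = 11.36.
k_P/k_Q = (8.64×10^5/3.58×10^11)·exp(11.36) = 2.413×10^-6 × 86065 = 0.208.
Since E_P < E_Q, lowering the temperature improves selectivity toward P.

0.208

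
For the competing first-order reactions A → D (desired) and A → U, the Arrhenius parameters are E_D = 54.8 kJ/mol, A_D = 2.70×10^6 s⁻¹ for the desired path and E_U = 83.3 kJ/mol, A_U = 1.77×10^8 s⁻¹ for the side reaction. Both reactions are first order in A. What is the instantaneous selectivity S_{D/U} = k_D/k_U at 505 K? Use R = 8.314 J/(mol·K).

k_D/k_U = (A_D/A_U)·exp[−(E_D−E_U)/(RT)] = (A_D/A_U)·exp[(E_U−E_D)/(RT)].
(E_U−E_D)/(RT) = (83.3−54.8)×10³/(8.314×505) = 28500/4199 = 6.788.
k_D/k_U = (2.70×10^6/1.77×10^8)·exp(6.788) = 0.01525 × 887.2 = 13.5.
Since E_D < E_U, lowering the temperature improves selectivity toward D.

13.5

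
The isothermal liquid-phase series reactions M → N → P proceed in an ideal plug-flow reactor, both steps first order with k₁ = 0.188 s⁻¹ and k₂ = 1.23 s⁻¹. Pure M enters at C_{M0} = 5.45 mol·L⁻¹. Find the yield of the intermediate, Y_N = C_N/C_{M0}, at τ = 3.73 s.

The intermediate concentration in a first-order A→B→C sequence is C_N = k₁C_{M0}(e^(−k₁τ) − e^(−k₂τ))/(k₂−k₁).
e^(−k₁τ) = e^(−0.188×3.73) = e^(−0.7012) = 0.4960; e^(−k₂τ) = e^(−4.588) = 0.01017.
C_N = 0.188×5.45/(1.23−0.188) × (0.4960−0.01017) = 0.9833×0.4858 = 0.4777 mol·L⁻¹.
Y_N = C_N/C_{M0} = 0.4777/5.45 = 0.0876.

0.0876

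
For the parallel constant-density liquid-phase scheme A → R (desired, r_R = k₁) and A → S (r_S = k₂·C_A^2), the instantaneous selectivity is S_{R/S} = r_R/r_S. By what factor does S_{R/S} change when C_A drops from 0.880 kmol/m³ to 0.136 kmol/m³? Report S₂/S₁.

S_{R/S} = (k₁/k₂)·C_A^-2, so S₂/S₁ = (C_{A,2}/C_{A,1})^-2.
= (0.136/0.880)^(-2) = (0.1545)^(-2) = 41.9.

41.9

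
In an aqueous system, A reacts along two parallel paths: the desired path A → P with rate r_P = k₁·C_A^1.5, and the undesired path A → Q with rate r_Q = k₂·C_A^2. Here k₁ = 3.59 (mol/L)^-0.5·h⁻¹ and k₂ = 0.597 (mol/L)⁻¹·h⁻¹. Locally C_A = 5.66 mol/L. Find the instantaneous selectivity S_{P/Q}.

2.53

S_{P/Q} = r_P/r_Q = (k₁·C_A^1.5)/(k₂·C_A^2) = (k₁/k₂)·C_A^-0.5.
= (3.59×5.660^1.5) / (0.597×5.660^2) = 48.34/19.13 = 2.53.
The undesired path is higher order in A, so low C_A (CSTR or dilute feed) favours P.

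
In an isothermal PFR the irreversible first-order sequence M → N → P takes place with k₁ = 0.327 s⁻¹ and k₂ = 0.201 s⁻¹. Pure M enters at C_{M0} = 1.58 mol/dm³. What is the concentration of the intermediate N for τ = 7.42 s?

0.561 mol/dm³

For first-order series with pure M initially, C_N(τ) = k₁C_{M0}/(k₂−k₁)·(e^(−k₁τ) − e^(−k₂τ)).
e^(−k₁τ) = e^(−0.327×7.42) = e^(−2.426) = 0.08836; e^(−k₂τ) = e^(−1.491) = 0.2251.
C_N = 0.327×1.58/(0.201−0.327) × (0.08836−0.2251) = (-4.100)×(-0.1367) = 0.5605 mol/dm³.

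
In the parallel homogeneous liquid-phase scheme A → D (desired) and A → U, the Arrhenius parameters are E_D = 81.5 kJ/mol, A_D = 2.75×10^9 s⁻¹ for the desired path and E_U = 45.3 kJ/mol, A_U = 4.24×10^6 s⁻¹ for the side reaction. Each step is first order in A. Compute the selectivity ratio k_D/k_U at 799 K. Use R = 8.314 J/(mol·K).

With equal orders, S_{D/U} = k_D/k_U = (A_D/A_U)·exp[(E_U−E_D)/(RT)].
(E_U−E_D)/(RT) = (45.3−81.5)×10³/(8.314×799) = -36200/6643 = -5.449.
k_D/k_U = (2.75×10^9/4.24×10^6)·exp(-5.449) = 648.6 × 0.004299 = 2.79.

2.79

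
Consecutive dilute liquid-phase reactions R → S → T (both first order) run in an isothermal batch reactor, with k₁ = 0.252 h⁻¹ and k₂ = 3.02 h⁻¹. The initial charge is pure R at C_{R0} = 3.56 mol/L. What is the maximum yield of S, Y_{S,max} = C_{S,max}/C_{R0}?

For a first-order series the maximum intermediate yield is C_{S,max}/C_{R0} = (k₁/k₂)^[k₂/(k₂−k₁)].
= (0.252/3.02)^(3.02/(3.02−0.252)) = (0.08344)^(1.091) = 0.06656.

0.0666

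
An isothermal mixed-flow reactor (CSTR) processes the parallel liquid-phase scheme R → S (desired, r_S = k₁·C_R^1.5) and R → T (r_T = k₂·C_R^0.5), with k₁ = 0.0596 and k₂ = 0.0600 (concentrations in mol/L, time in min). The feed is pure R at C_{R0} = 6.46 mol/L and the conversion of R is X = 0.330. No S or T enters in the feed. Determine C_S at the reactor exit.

Exit C_R = C_{R0}(1−X) = 6.46×0.670 = 4.328 mol/L.
Rates in a CSTR are evaluated at the outlet concentration: r_S = 0.0596×4.328^1.5 = 0.5367, r_T = 0.0600×4.328^0.5 = 0.1248.
Fraction of consumed R going to S: r_S/(r_S+r_T) = 0.8113.
C_S = 0.8113·C_{R0}·X = 0.8113×6.46×0.330 = 1.73 mol/L.

1.73 mol/L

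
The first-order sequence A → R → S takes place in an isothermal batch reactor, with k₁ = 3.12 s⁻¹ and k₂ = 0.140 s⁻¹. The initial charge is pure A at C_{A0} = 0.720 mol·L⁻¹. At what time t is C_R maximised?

For first-order series the maximum of C_R occurs at t_opt = ln(k₂/k₁)/(k₂−k₁).
= ln(0.140/3.12)/(0.140−3.12) = ln(0.04487)/-2.980 = -3.104/-2.980 = 1.04 s.

1.04 s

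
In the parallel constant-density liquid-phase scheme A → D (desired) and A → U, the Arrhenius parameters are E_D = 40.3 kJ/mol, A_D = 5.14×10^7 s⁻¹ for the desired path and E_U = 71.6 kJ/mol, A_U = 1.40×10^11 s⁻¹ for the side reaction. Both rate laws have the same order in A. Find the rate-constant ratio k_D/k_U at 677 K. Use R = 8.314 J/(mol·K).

0.0955

Since both paths have the same order in A, the concentration cancels and S_{D/U} = k_D/k_U = (A_D/A_U)·exp[(E_U−E_D)/(RT)].
(E_U−E_D)/(RT) = (71.6−40.3)×10³/(8.314×677) = 31300/5629 = 5.561.
k_D/k_U = (5.14×10^7/1.40×10^11)·exp(5.561) = 3.671×10^-4 × 260.1 = 0.0955.
Since E_D < E_U, lowering the temperature improves selectivity toward D.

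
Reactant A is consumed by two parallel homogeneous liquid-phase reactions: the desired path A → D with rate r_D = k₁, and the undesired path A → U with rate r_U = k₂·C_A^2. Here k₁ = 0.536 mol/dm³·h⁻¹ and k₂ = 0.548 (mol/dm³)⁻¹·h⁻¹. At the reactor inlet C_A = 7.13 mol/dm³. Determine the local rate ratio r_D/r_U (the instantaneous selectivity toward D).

0.0192

S_{D/U} = r_D/r_U = (k₁)/(k₂·C_A^2) = (k₁/k₂)·C_A^-2.
= (0.536) / (0.548×7.130^2) = 0.5360/27.86 = 0.0192.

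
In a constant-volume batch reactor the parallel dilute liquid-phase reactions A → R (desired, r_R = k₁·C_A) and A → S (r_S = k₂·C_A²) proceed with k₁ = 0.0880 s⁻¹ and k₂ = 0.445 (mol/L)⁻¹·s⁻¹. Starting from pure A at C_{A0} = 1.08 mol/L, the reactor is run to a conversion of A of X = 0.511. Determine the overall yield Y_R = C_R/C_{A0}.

0.104

C_A = C_{A0}(1−X) = 0.5281 mol/L.
Along a PFR/batch, dC_R/dC_A = −r_R/(r_R+r_S) = −k₁/(k₁+k₂·C_A).
Integrating from C_{A0} to C_A: C_R = (0.0880/0.445)·ln[(0.0880+0.445·1.08)/(0.0880+0.445·0.528)] = 0.1978·ln(0.5686/0.3230) = 0.1118 mol/L.
Y_R = C_R/C_{A0} = 0.1118/1.08 = 0.104.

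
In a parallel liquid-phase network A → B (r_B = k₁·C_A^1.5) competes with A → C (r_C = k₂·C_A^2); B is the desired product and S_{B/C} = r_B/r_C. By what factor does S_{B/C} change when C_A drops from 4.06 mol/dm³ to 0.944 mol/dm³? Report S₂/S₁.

S_{B/C} = (k₁/k₂)·C_A^-0.5, so S₂/S₁ = (C_{A,2}/C_{A,1})^-0.5.
= (0.944/4.06)^(-0.5) = (0.2325)^(-0.5) = 2.07.
Selectivity toward B rises as C_A falls — low-concentration operation is favoured.

2.07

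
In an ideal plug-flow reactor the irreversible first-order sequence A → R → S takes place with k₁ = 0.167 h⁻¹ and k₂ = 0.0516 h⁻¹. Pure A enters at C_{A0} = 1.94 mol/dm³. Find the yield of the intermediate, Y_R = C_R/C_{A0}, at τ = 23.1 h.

For first-order series with pure A initially, C_R(τ) = k₁C_{A0}/(k₂−k₁)·(e^(−k₁τ) − e^(−k₂τ)).
e^(−k₁τ) = e^(−0.167×23.1) = e^(−3.858) = 0.02112; e^(−k₂τ) = e^(−1.192) = 0.3036.
C_R = 0.167×1.94/(0.0516−0.167) × (0.02112−0.3036) = (-2.807)×(-0.2825) = 0.7931 mol/dm³.
Y_R = C_R/C_{A0} = 0.7931/1.94 = 0.409.

0.409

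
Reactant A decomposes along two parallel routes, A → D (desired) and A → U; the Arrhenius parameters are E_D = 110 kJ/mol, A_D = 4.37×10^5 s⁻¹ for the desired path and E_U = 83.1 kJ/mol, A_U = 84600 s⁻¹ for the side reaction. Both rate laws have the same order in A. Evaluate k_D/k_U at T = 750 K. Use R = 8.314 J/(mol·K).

Since both paths have the same order in A, the concentration cancels and S_{D/U} = k_D/k_U = (A_D/A_U)·exp[(E_U−E_D)/(RT)].
(E_U−E_D)/(RT) = (83.1−110)×10³/(8.314×750) = -26900/6236 = -4.314.
k_D/k_U = (4.37×10^5/84600)·exp(-4.314) = 5.165 × 0.01338 = 0.0691.

0.0691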